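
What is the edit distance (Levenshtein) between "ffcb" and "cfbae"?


Computing edit distance: "ffcb" -> "cfbae"
DP table:
           c    f    b    a    e
      0    1    2    3    4    5
  f   1    1    1    2    3    4
  f   2    2    1    2    3    4
  c   3    2    2    2    3    4
  b   4    3    3    2    3    4
Edit distance = dp[4][5] = 4

4


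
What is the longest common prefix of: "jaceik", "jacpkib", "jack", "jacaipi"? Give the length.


Words: jaceik, jacpkib, jack, jacaipi
  Position 0: all 'j' => match
  Position 1: all 'a' => match
  Position 2: all 'c' => match
  Position 3: ('e', 'p', 'k', 'a') => mismatch, stop
LCP = "jac" (length 3)

3


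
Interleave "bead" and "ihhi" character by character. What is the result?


Interleaving "bead" and "ihhi":
  Position 0: 'b' from first, 'i' from second => "bi"
  Position 1: 'e' from first, 'h' from second => "eh"
  Position 2: 'a' from first, 'h' from second => "ah"
  Position 3: 'd' from first, 'i' from second => "di"
Result: biehahdi

biehahdi


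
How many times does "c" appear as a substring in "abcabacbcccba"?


Searching for "c" in "abcabacbcccba"
Scanning each position:
  Position 0: "a" => no
  Position 1: "b" => no
  Position 2: "c" => MATCH
  Position 3: "a" => no
  Position 4: "b" => no
  Position 5: "a" => no
  Position 6: "c" => MATCH
  Position 7: "b" => no
  Position 8: "c" => MATCH
  Position 9: "c" => MATCH
  Position 10: "c" => MATCH
  Position 11: "b" => no
  Position 12: "a" => no
Total occurrences: 5

5


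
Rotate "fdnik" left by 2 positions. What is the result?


Input: "fdnik", rotate left by 2
First 2 characters: "fd"
Remaining characters: "nik"
Concatenate remaining + first: "nik" + "fd" = "nikfd"

nikfd


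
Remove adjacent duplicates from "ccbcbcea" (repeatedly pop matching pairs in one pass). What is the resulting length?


Input: ccbcbcea
Stack-based adjacent duplicate removal:
  Read 'c': push. Stack: c
  Read 'c': matches stack top 'c' => pop. Stack: (empty)
  Read 'b': push. Stack: b
  Read 'c': push. Stack: bc
  Read 'b': push. Stack: bcb
  Read 'c': push. Stack: bcbc
  Read 'e': push. Stack: bcbce
  Read 'a': push. Stack: bcbcea
Final stack: "bcbcea" (length 6)

6


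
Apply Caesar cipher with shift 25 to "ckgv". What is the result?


Caesar cipher: shift "ckgv" by 25
  'c' (pos 2) + 25 = pos 1 = 'b'
  'k' (pos 10) + 25 = pos 9 = 'j'
  'g' (pos 6) + 25 = pos 5 = 'f'
  'v' (pos 21) + 25 = pos 20 = 'u'
Result: bjfu

bjfu


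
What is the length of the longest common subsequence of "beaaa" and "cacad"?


LCS of "beaaa" and "cacad"
DP table:
           c    a    c    a    d
      0    0    0    0    0    0
  b   0    0    0    0    0    0
  e   0    0    0    0    0    0
  a   0    0    1    1    1    1
  a   0    0    1    1    2    2
  a   0    0    1    1    2    2
LCS length = dp[5][5] = 2

2


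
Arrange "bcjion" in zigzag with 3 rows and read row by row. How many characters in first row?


Zigzag "bcjion" into 3 rows:
Placing characters:
  'b' => row 0
  'c' => row 1
  'j' => row 2
  'i' => row 1
  'o' => row 0
  'n' => row 1
Rows:
  Row 0: "bo"
  Row 1: "cin"
  Row 2: "j"
First row length: 2

2


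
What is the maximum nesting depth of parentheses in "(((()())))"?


Input: "(((()())))"
Tracking depth:
  Position 0 '(': depth becomes 1
  Position 1 '(': depth becomes 2
  Position 2 '(': depth becomes 3
  Position 3 '(': depth becomes 4
  Position 4 ')': depth becomes 3
  Position 5 '(': depth becomes 4
  Position 6 ')': depth becomes 3
  Position 7 ')': depth becomes 2
  Position 8 ')': depth becomes 1
  Position 9 ')': depth becomes 0
Maximum depth reached: 4

4


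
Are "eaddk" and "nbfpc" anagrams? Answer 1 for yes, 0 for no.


Strings: "eaddk", "nbfpc"
Sorted first:  addek
Sorted second: bcfnp
Differ at position 0: 'a' vs 'b' => not anagrams

0


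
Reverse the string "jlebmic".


Input: jlebmic
Reading characters right to left:
  Position 6: 'c'
  Position 5: 'i'
  Position 4: 'm'
  Position 3: 'b'
  Position 2: 'e'
  Position 1: 'l'
  Position 0: 'j'
Reversed: cimbelj

cimbelj


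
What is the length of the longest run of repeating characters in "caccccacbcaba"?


Input: "caccccacbcaba"
Scanning for longest run:
  Position 1 ('a'): new char, reset run to 1
  Position 2 ('c'): new char, reset run to 1
  Position 3 ('c'): continues run of 'c', length=2
  Position 4 ('c'): continues run of 'c', length=3
  Position 5 ('c'): continues run of 'c', length=4
  Position 6 ('a'): new char, reset run to 1
  Position 7 ('c'): new char, reset run to 1
  Position 8 ('b'): new char, reset run to 1
  Position 9 ('c'): new char, reset run to 1
  Position 10 ('a'): new char, reset run to 1
  Position 11 ('b'): new char, reset run to 1
  Position 12 ('a'): new char, reset run to 1
Longest run: 'c' with length 4

4


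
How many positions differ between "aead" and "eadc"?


Comparing "aead" and "eadc" position by position:
  Position 0: 'a' vs 'e' => DIFFER
  Position 1: 'e' vs 'a' => DIFFER
  Position 2: 'a' vs 'd' => DIFFER
  Position 3: 'd' vs 'c' => DIFFER
Positions that differ: 4

4


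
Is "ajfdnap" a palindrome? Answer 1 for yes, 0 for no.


Input: ajfdnap
Reversed: pandfja
  Compare pos 0 ('a') with pos 6 ('p'): MISMATCH
  Compare pos 1 ('j') with pos 5 ('a'): MISMATCH
  Compare pos 2 ('f') with pos 4 ('n'): MISMATCH
Result: not a palindrome

0


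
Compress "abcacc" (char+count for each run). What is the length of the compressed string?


Input: abcacc
Runs:
  'a' x 1 => "a1"
  'b' x 1 => "b1"
  'c' x 1 => "c1"
  'a' x 1 => "a1"
  'c' x 2 => "c2"
Compressed: "a1b1c1a1c2"
Compressed length: 10

10


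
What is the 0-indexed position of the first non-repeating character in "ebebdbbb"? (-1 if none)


Input: ebebdbbb
Character frequencies:
  'b': 5
  'd': 1
  'e': 2
Scanning left to right for freq == 1:
  Position 0 ('e'): freq=2, skip
  Position 1 ('b'): freq=5, skip
  Position 2 ('e'): freq=2, skip
  Position 3 ('b'): freq=5, skip
  Position 4 ('d'): unique! => answer = 4

4


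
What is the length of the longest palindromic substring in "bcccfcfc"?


Input: "bcccfcfc"
Checking substrings for palindromes:
  [3:8] "cfcfc" (len 5) => palindrome
  [1:4] "ccc" (len 3) => palindrome
  [3:6] "cfc" (len 3) => palindrome
  [4:7] "fcf" (len 3) => palindrome
  [5:8] "cfc" (len 3) => palindrome
  [1:3] "cc" (len 2) => palindrome
Longest palindromic substring: "cfcfc" with length 5

5


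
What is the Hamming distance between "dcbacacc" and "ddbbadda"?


Comparing "dcbacacc" and "ddbbadda" position by position:
  Position 0: 'd' vs 'd' => same
  Position 1: 'c' vs 'd' => differ
  Position 2: 'b' vs 'b' => same
  Position 3: 'a' vs 'b' => differ
  Position 4: 'c' vs 'a' => differ
  Position 5: 'a' vs 'd' => differ
  Position 6: 'c' vs 'd' => differ
  Position 7: 'c' vs 'a' => differ
Total differences (Hamming distance): 6

6


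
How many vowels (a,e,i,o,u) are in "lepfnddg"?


Input: lepfnddg
Checking each character:
  'l' at position 0: consonant
  'e' at position 1: vowel (running total: 1)
  'p' at position 2: consonant
  'f' at position 3: consonant
  'n' at position 4: consonant
  'd' at position 5: consonant
  'd' at position 6: consonant
  'g' at position 7: consonant
Total vowels: 1

1


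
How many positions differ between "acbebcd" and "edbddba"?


Comparing "acbebcd" and "edbddba" position by position:
  Position 0: 'a' vs 'e' => DIFFER
  Position 1: 'c' vs 'd' => DIFFER
  Position 2: 'b' vs 'b' => same
  Position 3: 'e' vs 'd' => DIFFER
  Position 4: 'b' vs 'd' => DIFFER
  Position 5: 'c' vs 'b' => DIFFER
  Position 6: 'd' vs 'a' => DIFFER
Positions that differ: 6

6


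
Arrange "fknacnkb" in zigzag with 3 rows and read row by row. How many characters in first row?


Zigzag "fknacnkb" into 3 rows:
Placing characters:
  'f' => row 0
  'k' => row 1
  'n' => row 2
  'a' => row 1
  'c' => row 0
  'n' => row 1
  'k' => row 2
  'b' => row 1
Rows:
  Row 0: "fc"
  Row 1: "kanb"
  Row 2: "nk"
First row length: 2

2


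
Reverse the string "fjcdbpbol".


Input: fjcdbpbol
Reading characters right to left:
  Position 8: 'l'
  Position 7: 'o'
  Position 6: 'b'
  Position 5: 'p'
  Position 4: 'b'
  Position 3: 'd'
  Position 2: 'c'
  Position 1: 'j'
  Position 0: 'f'
Reversed: lobpbdcjf

lobpbdcjf


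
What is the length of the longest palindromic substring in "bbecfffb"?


Input: "bbecfffb"
Checking substrings for palindromes:
  [4:7] "fff" (len 3) => palindrome
  [0:2] "bb" (len 2) => palindrome
  [4:6] "ff" (len 2) => palindrome
  [5:7] "ff" (len 2) => palindrome
Longest palindromic substring: "fff" with length 3

3


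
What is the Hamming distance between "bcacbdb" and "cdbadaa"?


Comparing "bcacbdb" and "cdbadaa" position by position:
  Position 0: 'b' vs 'c' => differ
  Position 1: 'c' vs 'd' => differ
  Position 2: 'a' vs 'b' => differ
  Position 3: 'c' vs 'a' => differ
  Position 4: 'b' vs 'd' => differ
  Position 5: 'd' vs 'a' => differ
  Position 6: 'b' vs 'a' => differ
Total differences (Hamming distance): 7

7


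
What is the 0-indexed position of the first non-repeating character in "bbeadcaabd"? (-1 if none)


Input: bbeadcaabd
Character frequencies:
  'a': 3
  'b': 3
  'c': 1
  'd': 2
  'e': 1
Scanning left to right for freq == 1:
  Position 0 ('b'): freq=3, skip
  Position 1 ('b'): freq=3, skip
  Position 2 ('e'): unique! => answer = 2

2


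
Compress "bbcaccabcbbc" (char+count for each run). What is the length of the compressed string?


Input: bbcaccabcbbc
Runs:
  'b' x 2 => "b2"
  'c' x 1 => "c1"
  'a' x 1 => "a1"
  'c' x 2 => "c2"
  'a' x 1 => "a1"
  'b' x 1 => "b1"
  'c' x 1 => "c1"
  'b' x 2 => "b2"
  'c' x 1 => "c1"
Compressed: "b2c1a1c2a1b1c1b2c1"
Compressed length: 18

18


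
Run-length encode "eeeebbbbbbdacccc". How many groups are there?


Input: eeeebbbbbbdacccc
Scanning for consecutive runs:
  Group 1: 'e' x 4 (positions 0-3)
  Group 2: 'b' x 6 (positions 4-9)
  Group 3: 'd' x 1 (positions 10-10)
  Group 4: 'a' x 1 (positions 11-11)
  Group 5: 'c' x 4 (positions 12-15)
Total groups: 5

5


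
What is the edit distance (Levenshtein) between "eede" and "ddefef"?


Computing edit distance: "eede" -> "ddefef"
DP table:
           d    d    e    f    e    f
      0    1    2    3    4    5    6
  e   1    1    2    2    3    4    5
  e   2    2    2    2    3    3    4
  d   3    2    2    3    3    4    4
  e   4    3    3    2    3    3    4
Edit distance = dp[4][6] = 4

4


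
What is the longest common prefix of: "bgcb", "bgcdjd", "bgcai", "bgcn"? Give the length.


Words: bgcb, bgcdjd, bgcai, bgcn
  Position 0: all 'b' => match
  Position 1: all 'g' => match
  Position 2: all 'c' => match
  Position 3: ('b', 'd', 'a', 'n') => mismatch, stop
LCP = "bgc" (length 3)

3


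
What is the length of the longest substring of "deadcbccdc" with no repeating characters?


Input: "deadcbccdc"
Sliding window (track last position of each char):
  Position 0 ('d'): window [0,0] length 1 -- new best
  Position 1 ('e'): window [0,1] length 2 -- new best
  Position 2 ('a'): window [0,2] length 3 -- new best
  Position 3 ('d'): repeat (last at 0), move window start to 1
  Position 3 ('d'): window [1,3] length 3
  Position 4 ('c'): window [1,4] length 4 -- new best
  Position 5 ('b'): window [1,5] length 5 -- new best
  Position 6 ('c'): repeat (last at 4), move window start to 5
  Position 6 ('c'): window [5,6] length 2
  Position 7 ('c'): repeat (last at 6), move window start to 7
  Position 7 ('c'): window [7,7] length 1
  Position 8 ('d'): window [7,8] length 2
  Position 9 ('c'): repeat (last at 7), move window start to 8
  Position 9 ('c'): window [8,9] length 2
Longest substring with no repeats: "eadcb" with length 5

5


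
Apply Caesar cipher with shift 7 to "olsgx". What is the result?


Caesar cipher: shift "olsgx" by 7
  'o' (pos 14) + 7 = pos 21 = 'v'
  'l' (pos 11) + 7 = pos 18 = 's'
  's' (pos 18) + 7 = pos 25 = 'z'
  'g' (pos 6) + 7 = pos 13 = 'n'
  'x' (pos 23) + 7 = pos 4 = 'e'
Result: vszne

vszne


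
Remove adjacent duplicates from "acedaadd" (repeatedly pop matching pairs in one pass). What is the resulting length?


Input: acedaadd
Stack-based adjacent duplicate removal:
  Read 'a': push. Stack: a
  Read 'c': push. Stack: ac
  Read 'e': push. Stack: ace
  Read 'd': push. Stack: aced
  Read 'a': push. Stack: aceda
  Read 'a': matches stack top 'a' => pop. Stack: aced
  Read 'd': matches stack top 'd' => pop. Stack: ace
  Read 'd': push. Stack: aced
Final stack: "aced" (length 4)

4


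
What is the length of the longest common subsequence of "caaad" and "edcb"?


LCS of "caaad" and "edcb"
DP table:
           e    d    c    b
      0    0    0    0    0
  c   0    0    0    1    1
  a   0    0    0    1    1
  a   0    0    0    1    1
  a   0    0    0    1    1
  d   0    0    1    1    1
LCS length = dp[5][4] = 1

1


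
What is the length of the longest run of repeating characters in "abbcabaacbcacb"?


Input: "abbcabaacbcacb"
Scanning for longest run:
  Position 1 ('b'): new char, reset run to 1
  Position 2 ('b'): continues run of 'b', length=2
  Position 3 ('c'): new char, reset run to 1
  Position 4 ('a'): new char, reset run to 1
  Position 5 ('b'): new char, reset run to 1
  Position 6 ('a'): new char, reset run to 1
  Position 7 ('a'): continues run of 'a', length=2
  Position 8 ('c'): new char, reset run to 1
  Position 9 ('b'): new char, reset run to 1
  Position 10 ('c'): new char, reset run to 1
  Position 11 ('a'): new char, reset run to 1
  Position 12 ('c'): new char, reset run to 1
  Position 13 ('b'): new char, reset run to 1
Longest run: 'b' with length 2

2


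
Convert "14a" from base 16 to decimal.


Input: "14a" in base 16
Positional expansion:
  Digit '1' (value 1) x 16^2 = 256
  Digit '4' (value 4) x 16^1 = 64
  Digit 'a' (value 10) x 16^0 = 10
Sum = 330

330


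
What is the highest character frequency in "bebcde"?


Input: bebcde
Character counts:
  'b': 2
  'c': 1
  'd': 1
  'e': 2
Maximum frequency: 2

2


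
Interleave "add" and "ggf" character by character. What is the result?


Interleaving "add" and "ggf":
  Position 0: 'a' from first, 'g' from second => "ag"
  Position 1: 'd' from first, 'g' from second => "dg"
  Position 2: 'd' from first, 'f' from second => "df"
Result: agdgdf

agdgdf


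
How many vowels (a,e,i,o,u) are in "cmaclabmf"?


Input: cmaclabmf
Checking each character:
  'c' at position 0: consonant
  'm' at position 1: consonant
  'a' at position 2: vowel (running total: 1)
  'c' at position 3: consonant
  'l' at position 4: consonant
  'a' at position 5: vowel (running total: 2)
  'b' at position 6: consonant
  'm' at position 7: consonant
  'f' at position 8: consonant
Total vowels: 2

2


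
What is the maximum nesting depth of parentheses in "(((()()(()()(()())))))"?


Input: "(((()()(()()(()())))))"
Tracking depth:
  Position 0 '(': depth becomes 1
  Position 1 '(': depth becomes 2
  Position 2 '(': depth becomes 3
  Position 3 '(': depth becomes 4
  Position 4 ')': depth becomes 3
  Position 5 '(': depth becomes 4
  Position 6 ')': depth becomes 3
  Position 7 '(': depth becomes 4
  Position 8 '(': depth becomes 5
  Position 9 ')': depth becomes 4
  Position 10 '(': depth becomes 5
  Position 11 ')': depth becomes 4
  Position 12 '(': depth becomes 5
  Position 13 '(': depth becomes 6
  Position 14 ')': depth becomes 5
  Position 15 '(': depth becomes 6
  Position 16 ')': depth becomes 5
  Position 17 ')': depth becomes 4
  Position 18 ')': depth becomes 3
  Position 19 ')': depth becomes 2
  Position 20 ')': depth becomes 1
  Position 21 ')': depth becomes 0
Maximum depth reached: 6

6


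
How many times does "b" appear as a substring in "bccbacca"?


Searching for "b" in "bccbacca"
Scanning each position:
  Position 0: "b" => MATCH
  Position 1: "c" => no
  Position 2: "c" => no
  Position 3: "b" => MATCH
  Position 4: "a" => no
  Position 5: "c" => no
  Position 6: "c" => no
  Position 7: "a" => no
Total occurrences: 2

2


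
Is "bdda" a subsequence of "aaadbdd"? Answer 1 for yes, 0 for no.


Check if "bdda" is a subsequence of "aaadbdd"
Greedy scan:
  Position 0 ('a'): no match needed
  Position 1 ('a'): no match needed
  Position 2 ('a'): no match needed
  Position 3 ('d'): no match needed
  Position 4 ('b'): matches sub[0] = 'b'
  Position 5 ('d'): matches sub[1] = 'd'
  Position 6 ('d'): matches sub[2] = 'd'
Only matched 3/4 characters => not a subsequence

0


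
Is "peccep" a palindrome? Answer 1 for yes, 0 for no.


Input: peccep
Reversed: peccep
  Compare pos 0 ('p') with pos 5 ('p'): match
  Compare pos 1 ('e') with pos 4 ('e'): match
  Compare pos 2 ('c') with pos 3 ('c'): match
Result: palindrome

1


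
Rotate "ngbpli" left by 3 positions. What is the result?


Input: "ngbpli", rotate left by 3
First 3 characters: "ngb"
Remaining characters: "pli"
Concatenate remaining + first: "pli" + "ngb" = "plingb"

plingb


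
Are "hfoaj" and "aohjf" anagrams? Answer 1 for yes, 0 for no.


Strings: "hfoaj", "aohjf"
Sorted first:  afhjo
Sorted second: afhjo
Sorted forms match => anagrams

1


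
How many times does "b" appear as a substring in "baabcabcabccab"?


Searching for "b" in "baabcabcabccab"
Scanning each position:
  Position 0: "b" => MATCH
  Position 1: "a" => no
  Position 2: "a" => no
  Position 3: "b" => MATCH
  Position 4: "c" => no
  Position 5: "a" => no
  Position 6: "b" => MATCH
  Position 7: "c" => no
  Position 8: "a" => no
  Position 9: "b" => MATCH
  Position 10: "c" => no
  Position 11: "c" => no
  Position 12: "a" => no
  Position 13: "b" => MATCH
Total occurrences: 5

5


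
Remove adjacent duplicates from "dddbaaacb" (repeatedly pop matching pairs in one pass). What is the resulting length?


Input: dddbaaacb
Stack-based adjacent duplicate removal:
  Read 'd': push. Stack: d
  Read 'd': matches stack top 'd' => pop. Stack: (empty)
  Read 'd': push. Stack: d
  Read 'b': push. Stack: db
  Read 'a': push. Stack: dba
  Read 'a': matches stack top 'a' => pop. Stack: db
  Read 'a': push. Stack: dba
  Read 'c': push. Stack: dbac
  Read 'b': push. Stack: dbacb
Final stack: "dbacb" (length 5)

5


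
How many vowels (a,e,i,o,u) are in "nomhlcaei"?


Input: nomhlcaei
Checking each character:
  'n' at position 0: consonant
  'o' at position 1: vowel (running total: 1)
  'm' at position 2: consonant
  'h' at position 3: consonant
  'l' at position 4: consonant
  'c' at position 5: consonant
  'a' at position 6: vowel (running total: 2)
  'e' at position 7: vowel (running total: 3)
  'i' at position 8: vowel (running total: 4)
Total vowels: 4

4


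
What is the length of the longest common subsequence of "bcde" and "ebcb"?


LCS of "bcde" and "ebcb"
DP table:
           e    b    c    b
      0    0    0    0    0
  b   0    0    1    1    1
  c   0    0    1    2    2
  d   0    0    1    2    2
  e   0    1    1    2    2
LCS length = dp[4][4] = 2

2


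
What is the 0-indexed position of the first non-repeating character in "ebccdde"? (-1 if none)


Input: ebccdde
Character frequencies:
  'b': 1
  'c': 2
  'd': 2
  'e': 2
Scanning left to right for freq == 1:
  Position 0 ('e'): freq=2, skip
  Position 1 ('b'): unique! => answer = 1

1


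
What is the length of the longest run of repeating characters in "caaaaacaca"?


Input: "caaaaacaca"
Scanning for longest run:
  Position 1 ('a'): new char, reset run to 1
  Position 2 ('a'): continues run of 'a', length=2
  Position 3 ('a'): continues run of 'a', length=3
  Position 4 ('a'): continues run of 'a', length=4
  Position 5 ('a'): continues run of 'a', length=5
  Position 6 ('c'): new char, reset run to 1
  Position 7 ('a'): new char, reset run to 1
  Position 8 ('c'): new char, reset run to 1
  Position 9 ('a'): new char, reset run to 1
Longest run: 'a' with length 5

5


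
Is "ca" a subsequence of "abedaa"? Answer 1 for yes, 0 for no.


Check if "ca" is a subsequence of "abedaa"
Greedy scan:
  Position 0 ('a'): no match needed
  Position 1 ('b'): no match needed
  Position 2 ('e'): no match needed
  Position 3 ('d'): no match needed
  Position 4 ('a'): no match needed
  Position 5 ('a'): no match needed
Only matched 0/2 characters => not a subsequence

0


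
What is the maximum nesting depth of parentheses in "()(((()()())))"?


Input: "()(((()()())))"
Tracking depth:
  Position 0 '(': depth becomes 1
  Position 1 ')': depth becomes 0
  Position 2 '(': depth becomes 1
  Position 3 '(': depth becomes 2
  Position 4 '(': depth becomes 3
  Position 5 '(': depth becomes 4
  Position 6 ')': depth becomes 3
  Position 7 '(': depth becomes 4
  Position 8 ')': depth becomes 3
  Position 9 '(': depth becomes 4
  Position 10 ')': depth becomes 3
  Position 11 ')': depth becomes 2
  Position 12 ')': depth becomes 1
  Position 13 ')': depth becomes 0
Maximum depth reached: 4

4


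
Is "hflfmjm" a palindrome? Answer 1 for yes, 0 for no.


Input: hflfmjm
Reversed: mjmflfh
  Compare pos 0 ('h') with pos 6 ('m'): MISMATCH
  Compare pos 1 ('f') with pos 5 ('j'): MISMATCH
  Compare pos 2 ('l') with pos 4 ('m'): MISMATCH
Result: not a palindrome

0


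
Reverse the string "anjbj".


Input: anjbj
Reading characters right to left:
  Position 4: 'j'
  Position 3: 'b'
  Position 2: 'j'
  Position 1: 'n'
  Position 0: 'a'
Reversed: jbjna

jbjna


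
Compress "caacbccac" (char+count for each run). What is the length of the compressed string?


Input: caacbccac
Runs:
  'c' x 1 => "c1"
  'a' x 2 => "a2"
  'c' x 1 => "c1"
  'b' x 1 => "b1"
  'c' x 2 => "c2"
  'a' x 1 => "a1"
  'c' x 1 => "c1"
Compressed: "c1a2c1b1c2a1c1"
Compressed length: 14

14


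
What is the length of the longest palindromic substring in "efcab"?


Input: "efcab"
Checking substrings for palindromes:
  No multi-char palindromic substrings found
Longest palindromic substring: "e" with length 1

1


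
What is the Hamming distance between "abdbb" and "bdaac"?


Comparing "abdbb" and "bdaac" position by position:
  Position 0: 'a' vs 'b' => differ
  Position 1: 'b' vs 'd' => differ
  Position 2: 'd' vs 'a' => differ
  Position 3: 'b' vs 'a' => differ
  Position 4: 'b' vs 'c' => differ
Total differences (Hamming distance): 5

5


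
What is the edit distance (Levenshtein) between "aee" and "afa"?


Computing edit distance: "aee" -> "afa"
DP table:
           a    f    a
      0    1    2    3
  a   1    0    1    2
  e   2    1    1    2
  e   3    2    2    2
Edit distance = dp[3][3] = 2

2


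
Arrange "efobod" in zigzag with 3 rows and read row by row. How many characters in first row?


Zigzag "efobod" into 3 rows:
Placing characters:
  'e' => row 0
  'f' => row 1
  'o' => row 2
  'b' => row 1
  'o' => row 0
  'd' => row 1
Rows:
  Row 0: "eo"
  Row 1: "fbd"
  Row 2: "o"
First row length: 2

2


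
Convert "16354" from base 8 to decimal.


Input: "16354" in base 8
Positional expansion:
  Digit '1' (value 1) x 8^4 = 4096
  Digit '6' (value 6) x 8^3 = 3072
  Digit '3' (value 3) x 8^2 = 192
  Digit '5' (value 5) x 8^1 = 40
  Digit '4' (value 4) x 8^0 = 4
Sum = 7404

7404


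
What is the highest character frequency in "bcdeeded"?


Input: bcdeeded
Character counts:
  'b': 1
  'c': 1
  'd': 3
  'e': 3
Maximum frequency: 3

3


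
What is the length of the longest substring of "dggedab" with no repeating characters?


Input: "dggedab"
Sliding window (track last position of each char):
  Position 0 ('d'): window [0,0] length 1 -- new best
  Position 1 ('g'): window [0,1] length 2 -- new best
  Position 2 ('g'): repeat (last at 1), move window start to 2
  Position 2 ('g'): window [2,2] length 1
  Position 3 ('e'): window [2,3] length 2
  Position 4 ('d'): window [2,4] length 3 -- new best
  Position 5 ('a'): window [2,5] length 4 -- new best
  Position 6 ('b'): window [2,6] length 5 -- new best
Longest substring with no repeats: "gedab" with length 5

5


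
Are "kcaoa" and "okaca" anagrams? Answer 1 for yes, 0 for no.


Strings: "kcaoa", "okaca"
Sorted first:  aacko
Sorted second: aacko
Sorted forms match => anagrams

1


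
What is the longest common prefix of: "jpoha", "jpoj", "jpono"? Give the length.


Words: jpoha, jpoj, jpono
  Position 0: all 'j' => match
  Position 1: all 'p' => match
  Position 2: all 'o' => match
  Position 3: ('h', 'j', 'n') => mismatch, stop
LCP = "jpo" (length 3)

3


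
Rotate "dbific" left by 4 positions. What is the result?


Input: "dbific", rotate left by 4
First 4 characters: "dbif"
Remaining characters: "ic"
Concatenate remaining + first: "ic" + "dbif" = "icdbif"

icdbif


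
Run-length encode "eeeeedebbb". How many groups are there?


Input: eeeeedebbb
Scanning for consecutive runs:
  Group 1: 'e' x 5 (positions 0-4)
  Group 2: 'd' x 1 (positions 5-5)
  Group 3: 'e' x 1 (positions 6-6)
  Group 4: 'b' x 3 (positions 7-9)
Total groups: 4

4


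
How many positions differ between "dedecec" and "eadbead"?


Comparing "dedecec" and "eadbead" position by position:
  Position 0: 'd' vs 'e' => DIFFER
  Position 1: 'e' vs 'a' => DIFFER
  Position 2: 'd' vs 'd' => same
  Position 3: 'e' vs 'b' => DIFFER
  Position 4: 'c' vs 'e' => DIFFER
  Position 5: 'e' vs 'a' => DIFFER
  Position 6: 'c' vs 'd' => DIFFER
Positions that differ: 6

6


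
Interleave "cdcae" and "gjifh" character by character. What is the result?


Interleaving "cdcae" and "gjifh":
  Position 0: 'c' from first, 'g' from second => "cg"
  Position 1: 'd' from first, 'j' from second => "dj"
  Position 2: 'c' from first, 'i' from second => "ci"
  Position 3: 'a' from first, 'f' from second => "af"
  Position 4: 'e' from first, 'h' from second => "eh"
Result: cgdjciafeh

cgdjciafeh


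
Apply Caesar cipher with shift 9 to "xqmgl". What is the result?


Caesar cipher: shift "xqmgl" by 9
  'x' (pos 23) + 9 = pos 6 = 'g'
  'q' (pos 16) + 9 = pos 25 = 'z'
  'm' (pos 12) + 9 = pos 21 = 'v'
  'g' (pos 6) + 9 = pos 15 = 'p'
  'l' (pos 11) + 9 = pos 20 = 'u'
Result: gzvpu

gzvpu


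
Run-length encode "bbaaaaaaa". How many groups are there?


Input: bbaaaaaaa
Scanning for consecutive runs:
  Group 1: 'b' x 2 (positions 0-1)
  Group 2: 'a' x 7 (positions 2-8)
Total groups: 2

2


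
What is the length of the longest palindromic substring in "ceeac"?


Input: "ceeac"
Checking substrings for palindromes:
  [1:3] "ee" (len 2) => palindrome
Longest palindromic substring: "ee" with length 2

2


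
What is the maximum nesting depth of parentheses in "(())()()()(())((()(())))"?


Input: "(())()()()(())((()(())))"
Tracking depth:
  Position 0 '(': depth becomes 1
  Position 1 '(': depth becomes 2
  Position 2 ')': depth becomes 1
  Position 3 ')': depth becomes 0
  Position 4 '(': depth becomes 1
  Position 5 ')': depth becomes 0
  Position 6 '(': depth becomes 1
  Position 7 ')': depth becomes 0
  Position 8 '(': depth becomes 1
  Position 9 ')': depth becomes 0
  Position 10 '(': depth becomes 1
  Position 11 '(': depth becomes 2
  Position 12 ')': depth becomes 1
  Position 13 ')': depth becomes 0
  Position 14 '(': depth becomes 1
  Position 15 '(': depth becomes 2
  Position 16 '(': depth becomes 3
  Position 17 ')': depth becomes 2
  Position 18 '(': depth becomes 3
  Position 19 '(': depth becomes 4
  Position 20 ')': depth becomes 3
  Position 21 ')': depth becomes 2
  Position 22 ')': depth becomes 1
  Position 23 ')': depth becomes 0
Maximum depth reached: 4

4


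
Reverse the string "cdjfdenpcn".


Input: cdjfdenpcn
Reading characters right to left:
  Position 9: 'n'
  Position 8: 'c'
  Position 7: 'p'
  Position 6: 'n'
  Position 5: 'e'
  Position 4: 'd'
  Position 3: 'f'
  Position 2: 'j'
  Position 1: 'd'
  Position 0: 'c'
Reversed: ncpnedfjdc

ncpnedfjdc


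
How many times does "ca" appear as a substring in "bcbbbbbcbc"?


Searching for "ca" in "bcbbbbbcbc"
Scanning each position:
  Position 0: "bc" => no
  Position 1: "cb" => no
  Position 2: "bb" => no
  Position 3: "bb" => no
  Position 4: "bb" => no
  Position 5: "bb" => no
  Position 6: "bc" => no
  Position 7: "cb" => no
  Position 8: "bc" => no
Total occurrences: 0

0


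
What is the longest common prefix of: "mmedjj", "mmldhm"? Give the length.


Words: mmedjj, mmldhm
  Position 0: all 'm' => match
  Position 1: all 'm' => match
  Position 2: ('e', 'l') => mismatch, stop
LCP = "mm" (length 2)

2


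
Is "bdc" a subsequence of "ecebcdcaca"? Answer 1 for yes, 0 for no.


Check if "bdc" is a subsequence of "ecebcdcaca"
Greedy scan:
  Position 0 ('e'): no match needed
  Position 1 ('c'): no match needed
  Position 2 ('e'): no match needed
  Position 3 ('b'): matches sub[0] = 'b'
  Position 4 ('c'): no match needed
  Position 5 ('d'): matches sub[1] = 'd'
  Position 6 ('c'): matches sub[2] = 'c'
  Position 7 ('a'): no match needed
  Position 8 ('c'): no match needed
  Position 9 ('a'): no match needed
All 3 characters matched => is a subsequence

1


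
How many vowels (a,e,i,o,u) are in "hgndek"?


Input: hgndek
Checking each character:
  'h' at position 0: consonant
  'g' at position 1: consonant
  'n' at position 2: consonant
  'd' at position 3: consonant
  'e' at position 4: vowel (running total: 1)
  'k' at position 5: consonant
Total vowels: 1

1


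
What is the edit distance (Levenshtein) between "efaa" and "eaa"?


Computing edit distance: "efaa" -> "eaa"
DP table:
           e    a    a
      0    1    2    3
  e   1    0    1    2
  f   2    1    1    2
  a   3    2    1    1
  a   4    3    2    1
Edit distance = dp[4][3] = 1

1


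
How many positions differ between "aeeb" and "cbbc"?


Comparing "aeeb" and "cbbc" position by position:
  Position 0: 'a' vs 'c' => DIFFER
  Position 1: 'e' vs 'b' => DIFFER
  Position 2: 'e' vs 'b' => DIFFER
  Position 3: 'b' vs 'c' => DIFFER
Positions that differ: 4

4


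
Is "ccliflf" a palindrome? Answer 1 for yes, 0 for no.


Input: ccliflf
Reversed: flfilcc
  Compare pos 0 ('c') with pos 6 ('f'): MISMATCH
  Compare pos 1 ('c') with pos 5 ('l'): MISMATCH
  Compare pos 2 ('l') with pos 4 ('f'): MISMATCH
Result: not a palindrome

0


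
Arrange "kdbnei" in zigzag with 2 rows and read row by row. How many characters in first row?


Zigzag "kdbnei" into 2 rows:
Placing characters:
  'k' => row 0
  'd' => row 1
  'b' => row 0
  'n' => row 1
  'e' => row 0
  'i' => row 1
Rows:
  Row 0: "kbe"
  Row 1: "dni"
First row length: 3

3


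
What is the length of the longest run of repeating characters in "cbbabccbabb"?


Input: "cbbabccbabb"
Scanning for longest run:
  Position 1 ('b'): new char, reset run to 1
  Position 2 ('b'): continues run of 'b', length=2
  Position 3 ('a'): new char, reset run to 1
  Position 4 ('b'): new char, reset run to 1
  Position 5 ('c'): new char, reset run to 1
  Position 6 ('c'): continues run of 'c', length=2
  Position 7 ('b'): new char, reset run to 1
  Position 8 ('a'): new char, reset run to 1
  Position 9 ('b'): new char, reset run to 1
  Position 10 ('b'): continues run of 'b', length=2
Longest run: 'b' with length 2

2


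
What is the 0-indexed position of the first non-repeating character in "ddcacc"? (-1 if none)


Input: ddcacc
Character frequencies:
  'a': 1
  'c': 3
  'd': 2
Scanning left to right for freq == 1:
  Position 0 ('d'): freq=2, skip
  Position 1 ('d'): freq=2, skip
  Position 2 ('c'): freq=3, skip
  Position 3 ('a'): unique! => answer = 3

3


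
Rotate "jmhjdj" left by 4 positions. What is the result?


Input: "jmhjdj", rotate left by 4
First 4 characters: "jmhj"
Remaining characters: "dj"
Concatenate remaining + first: "dj" + "jmhj" = "djjmhj"

djjmhj


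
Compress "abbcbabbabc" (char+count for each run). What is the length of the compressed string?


Input: abbcbabbabc
Runs:
  'a' x 1 => "a1"
  'b' x 2 => "b2"
  'c' x 1 => "c1"
  'b' x 1 => "b1"
  'a' x 1 => "a1"
  'b' x 2 => "b2"
  'a' x 1 => "a1"
  'b' x 1 => "b1"
  'c' x 1 => "c1"
Compressed: "a1b2c1b1a1b2a1b1c1"
Compressed length: 18

18


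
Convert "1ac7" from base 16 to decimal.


Input: "1ac7" in base 16
Positional expansion:
  Digit '1' (value 1) x 16^3 = 4096
  Digit 'a' (value 10) x 16^2 = 2560
  Digit 'c' (value 12) x 16^1 = 192
  Digit '7' (value 7) x 16^0 = 7
Sum = 6855

6855


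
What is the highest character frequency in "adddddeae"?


Input: adddddeae
Character counts:
  'a': 2
  'd': 5
  'e': 2
Maximum frequency: 5

5


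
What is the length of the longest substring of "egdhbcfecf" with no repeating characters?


Input: "egdhbcfecf"
Sliding window (track last position of each char):
  Position 0 ('e'): window [0,0] length 1 -- new best
  Position 1 ('g'): window [0,1] length 2 -- new best
  Position 2 ('d'): window [0,2] length 3 -- new best
  Position 3 ('h'): window [0,3] length 4 -- new best
  Position 4 ('b'): window [0,4] length 5 -- new best
  Position 5 ('c'): window [0,5] length 6 -- new best
  Position 6 ('f'): window [0,6] length 7 -- new best
  Position 7 ('e'): repeat (last at 0), move window start to 1
  Position 7 ('e'): window [1,7] length 7
  Position 8 ('c'): repeat (last at 5), move window start to 6
  Position 8 ('c'): window [6,8] length 3
  Position 9 ('f'): repeat (last at 6), move window start to 7
  Position 9 ('f'): window [7,9] length 3
Longest substring with no repeats: "egdhbcf" with length 7

7


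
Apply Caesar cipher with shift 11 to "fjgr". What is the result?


Caesar cipher: shift "fjgr" by 11
  'f' (pos 5) + 11 = pos 16 = 'q'
  'j' (pos 9) + 11 = pos 20 = 'u'
  'g' (pos 6) + 11 = pos 17 = 'r'
  'r' (pos 17) + 11 = pos 2 = 'c'
Result: qurc

qurc


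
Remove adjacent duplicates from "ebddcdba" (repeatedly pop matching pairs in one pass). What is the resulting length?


Input: ebddcdba
Stack-based adjacent duplicate removal:
  Read 'e': push. Stack: e
  Read 'b': push. Stack: eb
  Read 'd': push. Stack: ebd
  Read 'd': matches stack top 'd' => pop. Stack: eb
  Read 'c': push. Stack: ebc
  Read 'd': push. Stack: ebcd
  Read 'b': push. Stack: ebcdb
  Read 'a': push. Stack: ebcdba
Final stack: "ebcdba" (length 6)

6


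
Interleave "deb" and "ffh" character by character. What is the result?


Interleaving "deb" and "ffh":
  Position 0: 'd' from first, 'f' from second => "df"
  Position 1: 'e' from first, 'f' from second => "ef"
  Position 2: 'b' from first, 'h' from second => "bh"
Result: dfefbh

dfefbh


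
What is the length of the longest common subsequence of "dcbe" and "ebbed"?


LCS of "dcbe" and "ebbed"
DP table:
           e    b    b    e    d
      0    0    0    0    0    0
  d   0    0    0    0    0    1
  c   0    0    0    0    0    1
  b   0    0    1    1    1    1
  e   0    1    1    1    2    2
LCS length = dp[4][5] = 2

2


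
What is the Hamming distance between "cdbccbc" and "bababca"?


Comparing "cdbccbc" and "bababca" position by position:
  Position 0: 'c' vs 'b' => differ
  Position 1: 'd' vs 'a' => differ
  Position 2: 'b' vs 'b' => same
  Position 3: 'c' vs 'a' => differ
  Position 4: 'c' vs 'b' => differ
  Position 5: 'b' vs 'c' => differ
  Position 6: 'c' vs 'a' => differ
Total differences (Hamming distance): 6

6


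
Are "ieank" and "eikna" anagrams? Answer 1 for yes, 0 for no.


Strings: "ieank", "eikna"
Sorted first:  aeikn
Sorted second: aeikn
Sorted forms match => anagrams

1


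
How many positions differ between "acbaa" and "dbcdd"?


Comparing "acbaa" and "dbcdd" position by position:
  Position 0: 'a' vs 'd' => DIFFER
  Position 1: 'c' vs 'b' => DIFFER
  Position 2: 'b' vs 'c' => DIFFER
  Position 3: 'a' vs 'd' => DIFFER
  Position 4: 'a' vs 'd' => DIFFER
Positions that differ: 5

5


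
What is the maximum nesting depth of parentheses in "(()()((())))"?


Input: "(()()((())))"
Tracking depth:
  Position 0 '(': depth becomes 1
  Position 1 '(': depth becomes 2
  Position 2 ')': depth becomes 1
  Position 3 '(': depth becomes 2
  Position 4 ')': depth becomes 1
  Position 5 '(': depth becomes 2
  Position 6 '(': depth becomes 3
  Position 7 '(': depth becomes 4
  Position 8 ')': depth becomes 3
  Position 9 ')': depth becomes 2
  Position 10 ')': depth becomes 1
  Position 11 ')': depth becomes 0
Maximum depth reached: 4

4


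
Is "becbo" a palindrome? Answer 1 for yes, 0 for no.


Input: becbo
Reversed: obceb
  Compare pos 0 ('b') with pos 4 ('o'): MISMATCH
  Compare pos 1 ('e') with pos 3 ('b'): MISMATCH
Result: not a palindrome

0


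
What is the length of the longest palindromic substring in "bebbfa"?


Input: "bebbfa"
Checking substrings for palindromes:
  [0:3] "beb" (len 3) => palindrome
  [2:4] "bb" (len 2) => palindrome
Longest palindromic substring: "beb" with length 3

3


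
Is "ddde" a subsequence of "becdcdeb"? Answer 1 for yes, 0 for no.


Check if "ddde" is a subsequence of "becdcdeb"
Greedy scan:
  Position 0 ('b'): no match needed
  Position 1 ('e'): no match needed
  Position 2 ('c'): no match needed
  Position 3 ('d'): matches sub[0] = 'd'
  Position 4 ('c'): no match needed
  Position 5 ('d'): matches sub[1] = 'd'
  Position 6 ('e'): no match needed
  Position 7 ('b'): no match needed
Only matched 2/4 characters => not a subsequence

0


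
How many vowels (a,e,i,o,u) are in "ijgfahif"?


Input: ijgfahif
Checking each character:
  'i' at position 0: vowel (running total: 1)
  'j' at position 1: consonant
  'g' at position 2: consonant
  'f' at position 3: consonant
  'a' at position 4: vowel (running total: 2)
  'h' at position 5: consonant
  'i' at position 6: vowel (running total: 3)
  'f' at position 7: consonant
Total vowels: 3

3


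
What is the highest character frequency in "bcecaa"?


Input: bcecaa
Character counts:
  'a': 2
  'b': 1
  'c': 2
  'e': 1
Maximum frequency: 2

2


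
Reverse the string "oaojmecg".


Input: oaojmecg
Reading characters right to left:
  Position 7: 'g'
  Position 6: 'c'
  Position 5: 'e'
  Position 4: 'm'
  Position 3: 'j'
  Position 2: 'o'
  Position 1: 'a'
  Position 0: 'o'
Reversed: gcemjoao

gcemjoao


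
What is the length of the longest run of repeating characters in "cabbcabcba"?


Input: "cabbcabcba"
Scanning for longest run:
  Position 1 ('a'): new char, reset run to 1
  Position 2 ('b'): new char, reset run to 1
  Position 3 ('b'): continues run of 'b', length=2
  Position 4 ('c'): new char, reset run to 1
  Position 5 ('a'): new char, reset run to 1
  Position 6 ('b'): new char, reset run to 1
  Position 7 ('c'): new char, reset run to 1
  Position 8 ('b'): new char, reset run to 1
  Position 9 ('a'): new char, reset run to 1
Longest run: 'b' with length 2

2


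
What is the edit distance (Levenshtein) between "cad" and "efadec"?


Computing edit distance: "cad" -> "efadec"
DP table:
           e    f    a    d    e    c
      0    1    2    3    4    5    6
  c   1    1    2    3    4    5    5
  a   2    2    2    2    3    4    5
  d   3    3    3    3    2    3    4
Edit distance = dp[3][6] = 4

4


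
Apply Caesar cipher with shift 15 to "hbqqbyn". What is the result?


Caesar cipher: shift "hbqqbyn" by 15
  'h' (pos 7) + 15 = pos 22 = 'w'
  'b' (pos 1) + 15 = pos 16 = 'q'
  'q' (pos 16) + 15 = pos 5 = 'f'
  'q' (pos 16) + 15 = pos 5 = 'f'
  'b' (pos 1) + 15 = pos 16 = 'q'
  'y' (pos 24) + 15 = pos 13 = 'n'
  'n' (pos 13) + 15 = pos 2 = 'c'
Result: wqffqnc

wqffqnc


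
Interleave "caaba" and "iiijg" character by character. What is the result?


Interleaving "caaba" and "iiijg":
  Position 0: 'c' from first, 'i' from second => "ci"
  Position 1: 'a' from first, 'i' from second => "ai"
  Position 2: 'a' from first, 'i' from second => "ai"
  Position 3: 'b' from first, 'j' from second => "bj"
  Position 4: 'a' from first, 'g' from second => "ag"
Result: ciaiaibjag

ciaiaibjag


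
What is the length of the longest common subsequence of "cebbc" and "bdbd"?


LCS of "cebbc" and "bdbd"
DP table:
           b    d    b    d
      0    0    0    0    0
  c   0    0    0    0    0
  e   0    0    0    0    0
  b   0    1    1    1    1
  b   0    1    1    2    2
  c   0    1    1    2    2
LCS length = dp[5][4] = 2

2
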